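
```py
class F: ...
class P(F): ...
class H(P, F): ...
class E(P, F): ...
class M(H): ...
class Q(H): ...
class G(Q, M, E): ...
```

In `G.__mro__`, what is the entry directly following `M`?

L[G] = G + merge(L[Q], L[M], L[E], [Q M E])
  take Q:  [Q H P F object] + [M H P F object] + [E P F object] + [Q M E]
  take M:  [H P F object] + [M H P F object] + [E P F object] + [M E]
  take H:  [H P F object] + [H P F object] + [E P F object] + [E]
  take E:  [P F object] + [P F object] + [E P F object] + [E]
  take P:  [P F object] + [P F object] + [P F object]
  take F:  [F object] + [F object] + [F object]
  take object:  [object] + [object] + [object]
MRO: G Q M H E P F object
M is at position 2; next is H.

H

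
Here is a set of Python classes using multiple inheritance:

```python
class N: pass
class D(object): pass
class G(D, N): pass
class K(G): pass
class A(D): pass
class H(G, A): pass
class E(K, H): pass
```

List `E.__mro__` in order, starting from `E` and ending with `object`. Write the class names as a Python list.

L[E] = E + merge(L[K], L[H], [K H])
  take K:  [K G D N object] + [H G A D N object] + [K H]
  take H:  [G D N object] + [H G A D N object] + [H]
  take G:  [G D N object] + [G A D N object]
  take A:  [D N object] + [A D N object]
  take D:  [D N object] + [D N object]
  take N:  [N object] + [N object]
  take object:  [object] + [object]

[E, K, H, G, A, D, N, object]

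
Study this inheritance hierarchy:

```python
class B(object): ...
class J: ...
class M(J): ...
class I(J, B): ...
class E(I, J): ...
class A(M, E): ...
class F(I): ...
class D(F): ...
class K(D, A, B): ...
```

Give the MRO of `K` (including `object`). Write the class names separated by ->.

L[K] = K + merge(L[D], L[A], L[B], [D A B])
  take D:  [D F I J B object] + [A M E I J B object] + [B object] + [D A B]
  take F:  [F I J B object] + [A M E I J B object] + [B object] + [A B]
  take A:  [I J B object] + [A M E I J B object] + [B object] + [A B]
  take M:  [I J B object] + [M E I J B object] + [B object] + [B]
  take E:  [I J B object] + [E I J B object] + [B object] + [B]
  take I:  [I J B object] + [I J B object] + [B object] + [B]
  take J:  [J B object] + [J B object] + [B object] + [B]
  take B:  [B object] + [B object] + [B object] + [B]
  take object:  [object] + [object] + [object]

K -> D -> F -> A -> M -> E -> I -> J -> B -> object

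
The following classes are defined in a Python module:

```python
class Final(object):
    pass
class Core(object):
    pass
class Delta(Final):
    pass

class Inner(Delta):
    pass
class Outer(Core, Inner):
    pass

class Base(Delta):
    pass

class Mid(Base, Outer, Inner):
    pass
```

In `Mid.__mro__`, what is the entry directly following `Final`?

L[Mid] = Mid + merge(L[Base], L[Outer], L[Inner], [Base Outer Inner])
  take Base:  [Base Delta Final object] + [Outer Core Inner Delta Final object] + [Inner Delta Final object] + [Base Outer Inner]
  take Outer:  [Delta Final object] + [Outer Core Inner Delta Final object] + [Inner Delta Final object] + [Outer Inner]
  take Core:  [Delta Final object] + [Core Inner Delta Final object] + [Inner Delta Final object] + [Inner]
  take Inner:  [Delta Final object] + [Inner Delta Final object] + [Inner Delta Final object] + [Inner]
  take Delta:  [Delta Final object] + [Delta Final object] + [Delta Final object]
  take Final:  [Final object] + [Final object] + [Final object]
  take object:  [object] + [object] + [object]
MRO: Mid Base Outer Core Inner Delta Final object
Final is at position 6; next is object.

object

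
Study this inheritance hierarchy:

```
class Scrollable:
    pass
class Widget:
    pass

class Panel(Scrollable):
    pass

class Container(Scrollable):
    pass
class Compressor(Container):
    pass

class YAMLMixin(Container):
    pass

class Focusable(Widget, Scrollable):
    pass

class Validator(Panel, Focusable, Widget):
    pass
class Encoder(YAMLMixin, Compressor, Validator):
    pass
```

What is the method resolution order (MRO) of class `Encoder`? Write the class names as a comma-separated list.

L[Encoder] = Encoder + merge(L[YAMLMixin], L[Compressor], L[Validator], [YAMLMixin Compressor Validator])
  take YAMLMixin:  [YAMLMixin Container Scrollable object] + [Compressor Container Scrollable object] + [Validator Panel Focusable Widget Scrollable object] + [YAMLMixin Compressor Validator]
  take Compressor:  [Container Scrollable object] + [Compressor Container Scrollable object] + [Validator Panel Focusable Widget Scrollable object] + [Compressor Validator]
  take Container:  [Container Scrollable object] + [Container Scrollable object] + [Validator Panel Focusable Widget Scrollable object] + [Validator]
  take Validator:  [Scrollable object] + [Scrollable object] + [Validator Panel Focusable Widget Scrollable object] + [Validator]
  take Panel:  [Scrollable object] + [Scrollable object] + [Panel Focusable Widget Scrollable object]
  take Focusable:  [Scrollable object] + [Scrollable object] + [Focusable Widget Scrollable object]
  take Widget:  [Scrollable object] + [Scrollable object] + [Widget Scrollable object]
  take Scrollable:  [Scrollable object] + [Scrollable object] + [Scrollable object]
  take object:  [object] + [object] + [object]

Encoder, YAMLMixin, Compressor, Container, Validator, Panel, Focusable, Widget, Scrollable, object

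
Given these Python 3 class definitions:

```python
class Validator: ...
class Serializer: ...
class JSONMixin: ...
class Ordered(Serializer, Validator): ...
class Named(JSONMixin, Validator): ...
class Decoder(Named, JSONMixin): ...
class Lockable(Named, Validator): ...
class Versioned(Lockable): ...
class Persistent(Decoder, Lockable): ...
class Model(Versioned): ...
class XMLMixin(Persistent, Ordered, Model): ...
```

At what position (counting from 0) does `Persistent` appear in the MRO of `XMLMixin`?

L[XMLMixin] = XMLMixin + merge(L[Persistent], L[Ordered], L[Model], [Persistent Ordered Model])
  take Persistent:  [Persistent Decoder Lockable Named JSONMixin Validator object] + [Ordered Serializer Validator object] + [Model Versioned Lockable Named JSONMixin Validator object] + [Persistent Ordered Model]
  take Decoder:  [Decoder Lockable Named JSONMixin Validator object] + [Ordered Serializer Validator object] + [Model Versioned Lockable Named JSONMixin Validator object] + [Ordered Model]
  take Ordered:  [Lockable Named JSONMixin Validator object] + [Ordered Serializer Validator object] + [Model Versioned Lockable Named JSONMixin Validator object] + [Ordered Model]
  take Serializer:  [Lockable Named JSONMixin Validator object] + [Serializer Validator object] + [Model Versioned Lockable Named JSONMixin Validator object] + [Model]
  take Model:  [Lockable Named JSONMixin Validator object] + [Validator object] + [Model Versioned Lockable Named JSONMixin Validator object] + [Model]
  take Versioned:  [Lockable Named JSONMixin Validator object] + [Validator object] + [Versioned Lockable Named JSONMixin Validator object]
  take Lockable:  [Lockable Named JSONMixin Validator object] + [Validator object] + [Lockable Named JSONMixin Validator object]
  take Named:  [Named JSONMixin Validator object] + [Validator object] + [Named JSONMixin Validator object]
  take JSONMixin:  [JSONMixin Validator object] + [Validator object] + [JSONMixin Validator object]
  take Validator:  [Validator object] + [Validator object] + [Validator object]
  take object:  [object] + [object] + [object]
MRO: XMLMixin Persistent Decoder Ordered Serializer Model Versioned Lockable Named JSONMixin Validator object
Persistent sits at index 1.

1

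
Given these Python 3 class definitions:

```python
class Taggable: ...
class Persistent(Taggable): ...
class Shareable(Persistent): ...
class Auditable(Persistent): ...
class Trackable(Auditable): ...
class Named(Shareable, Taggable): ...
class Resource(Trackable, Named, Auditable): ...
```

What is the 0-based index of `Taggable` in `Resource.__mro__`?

L[Resource] = Resource + merge(L[Trackable], L[Named], L[Auditable], [Trackable Named Auditable])
  take Trackable:  [Trackable Auditable Persistent Taggable object] + [Named Shareable Persistent Taggable object] + [Auditable Persistent Taggable object] + [Trackable Named Auditable]
  take Named:  [Auditable Persistent Taggable object] + [Named Shareable Persistent Taggable object] + [Auditable Persistent Taggable object] + [Named Auditable]
  take Auditable:  [Auditable Persistent Taggable object] + [Shareable Persistent Taggable object] + [Auditable Persistent Taggable object] + [Auditable]
  take Shareable:  [Persistent Taggable object] + [Shareable Persistent Taggable object] + [Persistent Taggable object]
  take Persistent:  [Persistent Taggable object] + [Persistent Taggable object] + [Persistent Taggable object]
  take Taggable:  [Taggable object] + [Taggable object] + [Taggable object]
  take object:  [object] + [object] + [object]
MRO: Resource Trackable Named Auditable Shareable Persistent Taggable object
Taggable sits at index 6.

6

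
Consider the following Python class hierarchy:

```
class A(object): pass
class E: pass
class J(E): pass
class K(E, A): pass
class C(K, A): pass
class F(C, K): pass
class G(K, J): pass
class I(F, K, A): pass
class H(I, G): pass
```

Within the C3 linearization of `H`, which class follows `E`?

A

L[H] = H + merge(L[I], L[G], [I G])
  take I:  [I F C K E A object] + [G K J E A object] + [I G]
  take F:  [F C K E A object] + [G K J E A object] + [G]
  take C:  [C K E A object] + [G K J E A object] + [G]
  take G:  [K E A object] + [G K J E A object] + [G]
  take K:  [K E A object] + [K J E A object]
  take J:  [E A object] + [J E A object]
  take E:  [E A object] + [E A object]
  take A:  [A object] + [A object]
  take object:  [object] + [object]
MRO: H I F C G K J E A object
E is at position 7; next is A.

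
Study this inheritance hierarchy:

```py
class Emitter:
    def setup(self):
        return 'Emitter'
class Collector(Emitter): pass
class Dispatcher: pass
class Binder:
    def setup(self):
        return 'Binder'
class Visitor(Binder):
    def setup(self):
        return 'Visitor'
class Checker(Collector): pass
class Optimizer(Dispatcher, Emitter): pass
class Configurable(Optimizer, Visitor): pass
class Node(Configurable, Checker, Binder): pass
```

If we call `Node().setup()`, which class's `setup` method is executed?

Emitter

L[Node] = Node + merge(L[Configurable], L[Checker], L[Binder], [Configurable Checker Binder])
  take Configurable:  [Configurable Optimizer Dispatcher Emitter Visitor Binder object] + [Checker Collector Emitter object] + [Binder object] + [Configurable Checker Binder]
  take Optimizer:  [Optimizer Dispatcher Emitter Visitor Binder object] + [Checker Collector Emitter object] + [Binder object] + [Checker Binder]
  take Dispatcher:  [Dispatcher Emitter Visitor Binder object] + [Checker Collector Emitter object] + [Binder object] + [Checker Binder]
  take Checker:  [Emitter Visitor Binder object] + [Checker Collector Emitter object] + [Binder object] + [Checker Binder]
  take Collector:  [Emitter Visitor Binder object] + [Collector Emitter object] + [Binder object] + [Binder]
  take Emitter:  [Emitter Visitor Binder object] + [Emitter object] + [Binder object] + [Binder]
  take Visitor:  [Visitor Binder object] + [object] + [Binder object] + [Binder]
  take Binder:  [Binder object] + [object] + [Binder object] + [Binder]
  take object:  [object] + [object] + [object]
MRO: Node Configurable Optimizer Dispatcher Checker Collector Emitter Visitor Binder object
setup is defined in: Binder, Emitter, Visitor. First along the MRO is Emitter.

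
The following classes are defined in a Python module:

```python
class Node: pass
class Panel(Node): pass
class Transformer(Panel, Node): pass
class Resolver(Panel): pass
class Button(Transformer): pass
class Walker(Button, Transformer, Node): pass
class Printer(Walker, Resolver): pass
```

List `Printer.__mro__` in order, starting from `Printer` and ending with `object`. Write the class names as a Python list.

L[Printer] = Printer + merge(L[Walker], L[Resolver], [Walker Resolver])
  take Walker:  [Walker Button Transformer Panel Node object] + [Resolver Panel Node object] + [Walker Resolver]
  take Button:  [Button Transformer Panel Node object] + [Resolver Panel Node object] + [Resolver]
  take Transformer:  [Transformer Panel Node object] + [Resolver Panel Node object] + [Resolver]
  take Resolver:  [Panel Node object] + [Resolver Panel Node object] + [Resolver]
  take Panel:  [Panel Node object] + [Panel Node object]
  take Node:  [Node object] + [Node object]
  take object:  [object] + [object]

[Printer, Walker, Button, Transformer, Resolver, Panel, Node, object]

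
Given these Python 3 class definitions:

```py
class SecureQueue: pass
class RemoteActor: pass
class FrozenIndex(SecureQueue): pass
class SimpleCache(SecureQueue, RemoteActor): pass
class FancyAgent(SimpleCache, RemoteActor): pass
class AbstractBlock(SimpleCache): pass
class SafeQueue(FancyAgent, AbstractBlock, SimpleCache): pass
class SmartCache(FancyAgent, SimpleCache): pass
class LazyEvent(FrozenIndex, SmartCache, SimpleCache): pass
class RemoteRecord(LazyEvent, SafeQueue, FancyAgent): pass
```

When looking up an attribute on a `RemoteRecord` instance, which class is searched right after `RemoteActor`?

object

L[RemoteRecord] = RemoteRecord + merge(L[LazyEvent], L[SafeQueue], L[FancyAgent], [LazyEvent SafeQueue FancyAgent])
  take LazyEvent:  [LazyEvent FrozenIndex SmartCache FancyAgent SimpleCache SecureQueue RemoteActor object] + [SafeQueue FancyAgent AbstractBlock SimpleCache SecureQueue RemoteActor object] + [FancyAgent SimpleCache SecureQueue RemoteActor object] + [LazyEvent SafeQueue FancyAgent]
  take FrozenIndex:  [FrozenIndex SmartCache FancyAgent SimpleCache SecureQueue RemoteActor object] + [SafeQueue FancyAgent AbstractBlock SimpleCache SecureQueue RemoteActor object] + [FancyAgent SimpleCache SecureQueue RemoteActor object] + [SafeQueue FancyAgent]
  take SmartCache:  [SmartCache FancyAgent SimpleCache SecureQueue RemoteActor object] + [SafeQueue FancyAgent AbstractBlock SimpleCache SecureQueue RemoteActor object] + [FancyAgent SimpleCache SecureQueue RemoteActor object] + [SafeQueue FancyAgent]
  take SafeQueue:  [FancyAgent SimpleCache SecureQueue RemoteActor object] + [SafeQueue FancyAgent AbstractBlock SimpleCache SecureQueue RemoteActor object] + [FancyAgent SimpleCache SecureQueue RemoteActor object] + [SafeQueue FancyAgent]
  take FancyAgent:  [FancyAgent SimpleCache SecureQueue RemoteActor object] + [FancyAgent AbstractBlock SimpleCache SecureQueue RemoteActor object] + [FancyAgent SimpleCache SecureQueue RemoteActor object] + [FancyAgent]
  take AbstractBlock:  [SimpleCache SecureQueue RemoteActor object] + [AbstractBlock SimpleCache SecureQueue RemoteActor object] + [SimpleCache SecureQueue RemoteActor object]
  take SimpleCache:  [SimpleCache SecureQueue RemoteActor object] + [SimpleCache SecureQueue RemoteActor object] + [SimpleCache SecureQueue RemoteActor object]
  take SecureQueue:  [SecureQueue RemoteActor object] + [SecureQueue RemoteActor object] + [SecureQueue RemoteActor object]
  take RemoteActor:  [RemoteActor object] + [RemoteActor object] + [RemoteActor object]
  take object:  [object] + [object] + [object]
MRO: RemoteRecord LazyEvent FrozenIndex SmartCache SafeQueue FancyAgent AbstractBlock SimpleCache SecureQueue RemoteActor object
RemoteActor is at position 9; next is object.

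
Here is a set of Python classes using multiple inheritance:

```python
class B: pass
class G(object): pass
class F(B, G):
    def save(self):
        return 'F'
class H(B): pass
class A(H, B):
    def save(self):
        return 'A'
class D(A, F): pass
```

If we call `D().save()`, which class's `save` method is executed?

L[D] = D + merge(L[A], L[F], [A F])
  take A:  [A H B object] + [F B G object] + [A F]
  take H:  [H B object] + [F B G object] + [F]
  take F:  [B object] + [F B G object] + [F]
  take B:  [B object] + [B G object]
  take G:  [object] + [G object]
  take object:  [object] + [object]
MRO: D A H F B G object
save is defined in: A, F. First along the MRO is A.

A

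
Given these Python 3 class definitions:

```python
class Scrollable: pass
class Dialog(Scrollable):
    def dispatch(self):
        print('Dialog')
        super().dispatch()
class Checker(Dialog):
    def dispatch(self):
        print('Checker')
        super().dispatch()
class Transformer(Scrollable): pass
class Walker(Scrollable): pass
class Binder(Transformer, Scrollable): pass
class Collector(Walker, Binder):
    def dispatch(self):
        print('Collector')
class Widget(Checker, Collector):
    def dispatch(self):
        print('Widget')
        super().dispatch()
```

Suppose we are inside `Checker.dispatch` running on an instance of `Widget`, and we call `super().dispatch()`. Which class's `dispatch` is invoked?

Dialog

L[Widget] = Widget + merge(L[Checker], L[Collector], [Checker Collector])
  take Checker:  [Checker Dialog Scrollable object] + [Collector Walker Binder Transformer Scrollable object] + [Checker Collector]
  take Dialog:  [Dialog Scrollable object] + [Collector Walker Binder Transformer Scrollable object] + [Collector]
  take Collector:  [Scrollable object] + [Collector Walker Binder Transformer Scrollable object] + [Collector]
  take Walker:  [Scrollable object] + [Walker Binder Transformer Scrollable object]
  take Binder:  [Scrollable object] + [Binder Transformer Scrollable object]
  take Transformer:  [Scrollable object] + [Transformer Scrollable object]
  take Scrollable:  [Scrollable object] + [Scrollable object]
  take object:  [object] + [object]
MRO: Widget Checker Dialog Collector Walker Binder Transformer Scrollable object
super() in Checker.dispatch on a Widget instance goes to the class after Checker in Widget's MRO: Dialog.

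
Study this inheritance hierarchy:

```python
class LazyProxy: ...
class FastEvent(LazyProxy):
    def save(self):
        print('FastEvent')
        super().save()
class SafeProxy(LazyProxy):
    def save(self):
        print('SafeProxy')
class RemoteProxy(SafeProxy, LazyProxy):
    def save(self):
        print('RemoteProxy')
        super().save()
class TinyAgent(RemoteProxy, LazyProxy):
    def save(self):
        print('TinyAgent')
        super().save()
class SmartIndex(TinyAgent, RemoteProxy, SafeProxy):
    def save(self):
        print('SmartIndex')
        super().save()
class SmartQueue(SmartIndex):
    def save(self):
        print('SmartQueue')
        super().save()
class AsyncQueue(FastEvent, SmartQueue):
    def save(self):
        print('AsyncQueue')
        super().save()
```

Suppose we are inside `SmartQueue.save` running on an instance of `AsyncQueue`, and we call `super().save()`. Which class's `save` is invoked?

L[AsyncQueue] = AsyncQueue + merge(L[FastEvent], L[SmartQueue], [FastEvent SmartQueue])
  take FastEvent:  [FastEvent LazyProxy object] + [SmartQueue SmartIndex TinyAgent RemoteProxy SafeProxy LazyProxy object] + [FastEvent SmartQueue]
  take SmartQueue:  [LazyProxy object] + [SmartQueue SmartIndex TinyAgent RemoteProxy SafeProxy LazyProxy object] + [SmartQueue]
  take SmartIndex:  [LazyProxy object] + [SmartIndex TinyAgent RemoteProxy SafeProxy LazyProxy object]
  take TinyAgent:  [LazyProxy object] + [TinyAgent RemoteProxy SafeProxy LazyProxy object]
  take RemoteProxy:  [LazyProxy object] + [RemoteProxy SafeProxy LazyProxy object]
  take SafeProxy:  [LazyProxy object] + [SafeProxy LazyProxy object]
  take LazyProxy:  [LazyProxy object] + [LazyProxy object]
  take object:  [object] + [object]
MRO: AsyncQueue FastEvent SmartQueue SmartIndex TinyAgent RemoteProxy SafeProxy LazyProxy object
super() in SmartQueue.save on a AsyncQueue instance goes to the class after SmartQueue in AsyncQueue's MRO: SmartIndex.

SmartIndex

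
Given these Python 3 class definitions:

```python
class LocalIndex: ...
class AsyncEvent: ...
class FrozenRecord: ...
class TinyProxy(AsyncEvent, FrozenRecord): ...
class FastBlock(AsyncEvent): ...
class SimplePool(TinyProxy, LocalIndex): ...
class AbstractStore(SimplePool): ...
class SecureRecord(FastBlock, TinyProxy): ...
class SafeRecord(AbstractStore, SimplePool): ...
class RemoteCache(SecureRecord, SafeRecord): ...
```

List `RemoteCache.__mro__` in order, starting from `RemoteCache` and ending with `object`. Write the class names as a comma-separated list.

RemoteCache, SecureRecord, FastBlock, SafeRecord, AbstractStore, SimplePool, TinyProxy, AsyncEvent, FrozenRecord, LocalIndex, object

L[RemoteCache] = RemoteCache + merge(L[SecureRecord], L[SafeRecord], [SecureRecord SafeRecord])
  take SecureRecord:  [SecureRecord FastBlock TinyProxy AsyncEvent FrozenRecord object] + [SafeRecord AbstractStore SimplePool TinyProxy AsyncEvent FrozenRecord LocalIndex object] + [SecureRecord SafeRecord]
  take FastBlock:  [FastBlock TinyProxy AsyncEvent FrozenRecord object] + [SafeRecord AbstractStore SimplePool TinyProxy AsyncEvent FrozenRecord LocalIndex object] + [SafeRecord]
  take SafeRecord:  [TinyProxy AsyncEvent FrozenRecord object] + [SafeRecord AbstractStore SimplePool TinyProxy AsyncEvent FrozenRecord LocalIndex object] + [SafeRecord]
  take AbstractStore:  [TinyProxy AsyncEvent FrozenRecord object] + [AbstractStore SimplePool TinyProxy AsyncEvent FrozenRecord LocalIndex object]
  take SimplePool:  [TinyProxy AsyncEvent FrozenRecord object] + [SimplePool TinyProxy AsyncEvent FrozenRecord LocalIndex object]
  take TinyProxy:  [TinyProxy AsyncEvent FrozenRecord object] + [TinyProxy AsyncEvent FrozenRecord LocalIndex object]
  take AsyncEvent:  [AsyncEvent FrozenRecord object] + [AsyncEvent FrozenRecord LocalIndex object]
  take FrozenRecord:  [FrozenRecord object] + [FrozenRecord LocalIndex object]
  take LocalIndex:  [object] + [LocalIndex object]
  take object:  [object] + [object]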